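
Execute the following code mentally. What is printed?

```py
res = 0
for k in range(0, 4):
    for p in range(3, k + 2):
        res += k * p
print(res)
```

27

k=2,p=3: res = 0+6 = 6
k=3,p=3: res = 6+9 = 15
k=3,p=4: res = 15+12 = 27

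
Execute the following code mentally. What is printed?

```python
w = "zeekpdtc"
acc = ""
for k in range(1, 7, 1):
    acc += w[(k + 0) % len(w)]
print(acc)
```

k=1: add w[1]='e' → 'e'
k=2: add w[2]='e' → 'ee'
k=3: add w[3]='k' → 'eek'
k=4: add w[4]='p' → 'eekp'
k=5: add w[5]='d' → 'eekpd'
k=6: add w[6]='t' → 'eekpdt'

eekpdt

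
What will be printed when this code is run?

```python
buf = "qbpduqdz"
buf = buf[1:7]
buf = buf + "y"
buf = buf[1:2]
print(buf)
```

slice [1:7] → 'bpduqd'
+ 'y' → 'bpduqdy'
slice [1:2] → 'p'

p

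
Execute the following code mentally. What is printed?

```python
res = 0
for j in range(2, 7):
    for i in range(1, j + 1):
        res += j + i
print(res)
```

145

j=2,i=1: res = 0+3 = 3
j=2,i=2: res = 3+4 = 7
j=3,i=1: res = 7+4 = 11
j=3,i=2: res = 11+5 = 16
j=3,i=3: res = 16+6 = 22
j=4,i=1: res = 22+5 = 27
j=4,i=2: res = 27+6 = 33
j=4,i=3: res = 33+7 = 40
j=4,i=4: res = 40+8 = 48
j=5,i=1: res = 48+6 = 54
j=5,i=2: res = 54+7 = 61
j=5,i=3: res = 61+8 = 69
j=5,i=4: res = 69+9 = 78
j=5,i=5: res = 78+10 = 88
j=6,i=1: res = 88+7 = 95
j=6,i=2: res = 95+8 = 103
j=6,i=3: res = 103+9 = 112
j=6,i=4: res = 112+10 = 122
j=6,i=5: res = 122+11 = 133
j=6,i=6: res = 133+12 = 145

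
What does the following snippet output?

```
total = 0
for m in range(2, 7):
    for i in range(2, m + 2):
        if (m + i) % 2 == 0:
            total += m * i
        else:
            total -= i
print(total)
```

105

m=2,i=2: even sum, total = 0+4 = 4
m=2,i=3: odd sum, total = 4-3 = 1
m=3,i=2: odd sum, total = 1-2 = -1
m=3,i=3: even sum, total = (-1)+9 = 8
m=3,i=4: odd sum, total = 8-4 = 4
m=4,i=2: even sum, total = 4+8 = 12
m=4,i=3: odd sum, total = 12-3 = 9
m=4,i=4: even sum, total = 9+16 = 25
m=4,i=5: odd sum, total = 25-5 = 20
m=5,i=2: odd sum, total = 20-2 = 18
m=5,i=3: even sum, total = 18+15 = 33
m=5,i=4: odd sum, total = 33-4 = 29
m=5,i=5: even sum, total = 29+25 = 54
m=5,i=6: odd sum, total = 54-6 = 48
m=6,i=2: even sum, total = 48+12 = 60
m=6,i=3: odd sum, total = 60-3 = 57
m=6,i=4: even sum, total = 57+24 = 81
m=6,i=5: odd sum, total = 81-5 = 76
m=6,i=6: even sum, total = 76+36 = 112
m=6,i=7: odd sum, total = 112-7 = 105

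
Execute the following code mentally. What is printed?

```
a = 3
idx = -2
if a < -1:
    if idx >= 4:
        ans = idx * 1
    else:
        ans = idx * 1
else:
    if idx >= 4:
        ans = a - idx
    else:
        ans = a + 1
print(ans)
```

a=3, idx=-2
a < -1 is False; idx >= 4 is False
→ ans = a + 1 = 4

4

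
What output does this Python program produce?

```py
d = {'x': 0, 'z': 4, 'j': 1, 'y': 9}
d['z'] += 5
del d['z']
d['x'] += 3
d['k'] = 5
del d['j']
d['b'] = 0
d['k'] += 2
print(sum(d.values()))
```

19

d['z'] = 4+5 = 9 → {'x': 0, 'z': 9, 'j': 1, 'y': 9}
del 'z' → {'x': 0, 'j': 1, 'y': 9}
d['x'] = 0+3 = 3 → {'x': 3, 'j': 1, 'y': 9}
d['k'] = 5 → {'x': 3, 'j': 1, 'y': 9, 'k': 5}
del 'j' → {'x': 3, 'y': 9, 'k': 5}
d['b'] = 0 → {'x': 3, 'y': 9, 'k': 5, 'b': 0}
d['k'] = 5+2 = 7 → {'x': 3, 'y': 9, 'k': 7, 'b': 0}
sum of values = 19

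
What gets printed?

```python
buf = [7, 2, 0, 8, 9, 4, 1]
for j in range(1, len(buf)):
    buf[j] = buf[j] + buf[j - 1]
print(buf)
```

[7, 9, 9, 17, 26, 30, 31]

j=1: buf[1] = 2+7 = 9 → [7, 9, 0, 8, 9, 4, 1]
j=2: buf[2] = 0+9 = 9 → [7, 9, 9, 8, 9, 4, 1]
j=3: buf[3] = 8+9 = 17 → [7, 9, 9, 17, 9, 4, 1]
j=4: buf[4] = 9+17 = 26 → [7, 9, 9, 17, 26, 4, 1]
j=5: buf[5] = 4+26 = 30 → [7, 9, 9, 17, 26, 30, 1]
j=6: buf[6] = 1+30 = 31 → [7, 9, 9, 17, 26, 30, 31]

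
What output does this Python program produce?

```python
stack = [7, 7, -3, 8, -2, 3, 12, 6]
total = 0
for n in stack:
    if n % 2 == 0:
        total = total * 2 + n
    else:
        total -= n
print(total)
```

n=7: not even, total = 0-7 = -7
n=7: not even, total = (-7)-7 = -14
n=-3: not even, total = (-14)-(-3) = -11
n=8: even, total = (-11)*2+8 = -14
n=-2: even, total = (-14)*2+(-2) = -30
n=3: not even, total = (-30)-3 = -33
n=12: even, total = (-33)*2+12 = -54
n=6: even, total = (-54)*2+6 = -102

-102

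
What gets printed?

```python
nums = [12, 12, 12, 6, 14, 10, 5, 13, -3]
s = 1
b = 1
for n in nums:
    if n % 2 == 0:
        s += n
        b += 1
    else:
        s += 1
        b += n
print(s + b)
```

92

n=12: even, s = 1+12 = 13; b=2
n=12: even, s = 13+12 = 25; b=3
n=12: even, s = 25+12 = 37; b=4
n=6: even, s = 37+6 = 43; b=5
n=14: even, s = 43+14 = 57; b=6
n=10: even, s = 57+10 = 67; b=7
n=5: not even, s = 67+1 = 68; b=12
n=13: not even, s = 68+1 = 69; b=25
n=-3: not even, s = 69+1 = 70; b=22
s+b = 70+22 = 92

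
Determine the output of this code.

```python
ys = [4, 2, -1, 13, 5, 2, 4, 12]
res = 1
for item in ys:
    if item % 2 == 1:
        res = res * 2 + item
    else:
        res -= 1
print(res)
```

16

item=4: not odd, res = 1-1 = 0
item=2: not odd, res = 0-1 = -1
item=-1: odd, res = (-1)*2+(-1) = -3
item=13: odd, res = (-3)*2+13 = 7
item=5: odd, res = 7*2+5 = 19
item=2: not odd, res = 19-1 = 18
item=4: not odd, res = 18-1 = 17
item=12: not odd, res = 17-1 = 16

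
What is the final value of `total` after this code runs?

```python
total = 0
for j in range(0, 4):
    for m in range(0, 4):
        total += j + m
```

j=0,m=0: total = 0+0 = 0
j=0,m=1: total = 0+1 = 1
j=0,m=2: total = 1+2 = 3
j=0,m=3: total = 3+3 = 6
j=1,m=0: total = 6+1 = 7
j=1,m=1: total = 7+2 = 9
j=1,m=2: total = 9+3 = 12
j=1,m=3: total = 12+4 = 16
j=2,m=0: total = 16+2 = 18
j=2,m=1: total = 18+3 = 21
j=2,m=2: total = 21+4 = 25
j=2,m=3: total = 25+5 = 30
j=3,m=0: total = 30+3 = 33
j=3,m=1: total = 33+4 = 37
j=3,m=2: total = 37+5 = 42
j=3,m=3: total = 42+6 = 48

48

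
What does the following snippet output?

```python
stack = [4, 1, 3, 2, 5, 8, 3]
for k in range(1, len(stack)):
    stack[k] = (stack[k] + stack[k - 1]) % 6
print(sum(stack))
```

25

k=1: stack[1] = (1+4)%6 = 5 → [4, 5, 3, 2, 5, 8, 3]
k=2: stack[2] = (3+5)%6 = 2 → [4, 5, 2, 2, 5, 8, 3]
k=3: stack[3] = (2+2)%6 = 4 → [4, 5, 2, 4, 5, 8, 3]
k=4: stack[4] = (5+4)%6 = 3 → [4, 5, 2, 4, 3, 8, 3]
k=5: stack[5] = (8+3)%6 = 5 → [4, 5, 2, 4, 3, 5, 3]
k=6: stack[6] = (3+5)%6 = 2 → [4, 5, 2, 4, 3, 5, 2]
sum = 25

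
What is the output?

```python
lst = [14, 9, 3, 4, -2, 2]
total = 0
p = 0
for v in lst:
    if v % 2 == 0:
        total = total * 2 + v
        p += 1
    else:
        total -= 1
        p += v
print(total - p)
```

v=14: even, total = 0*2+14 = 14; p=1
v=9: not even, total = 14-1 = 13; p=10
v=3: not even, total = 13-1 = 12; p=13
v=4: even, total = 12*2+4 = 28; p=14
v=-2: even, total = 28*2+(-2) = 54; p=15
v=2: even, total = 54*2+2 = 110; p=16
total-p = 110-16 = 94

94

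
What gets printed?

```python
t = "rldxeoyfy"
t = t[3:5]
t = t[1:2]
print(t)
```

slice [3:5] → 'xe'
slice [1:2] → 'e'

e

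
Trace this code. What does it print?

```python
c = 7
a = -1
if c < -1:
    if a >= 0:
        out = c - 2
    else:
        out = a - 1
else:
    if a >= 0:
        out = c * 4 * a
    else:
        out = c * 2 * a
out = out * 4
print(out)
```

c=7, a=-1
c < -1 is False; a >= 0 is False
→ out = c * 2 * a = -14
out = (-14)*4 = -56

-56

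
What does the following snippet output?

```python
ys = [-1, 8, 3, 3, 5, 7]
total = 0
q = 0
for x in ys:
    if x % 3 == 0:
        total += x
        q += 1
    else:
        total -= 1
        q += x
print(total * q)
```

42

x=-1: not %3==0, total = 0-1 = -1; q=-1
x=8: not %3==0, total = (-1)-1 = -2; q=7
x=3: %3==0, total = (-2)+3 = 1; q=8
x=3: %3==0, total = 1+3 = 4; q=9
x=5: not %3==0, total = 4-1 = 3; q=14
x=7: not %3==0, total = 3-1 = 2; q=21
total*q = 2*21 = 42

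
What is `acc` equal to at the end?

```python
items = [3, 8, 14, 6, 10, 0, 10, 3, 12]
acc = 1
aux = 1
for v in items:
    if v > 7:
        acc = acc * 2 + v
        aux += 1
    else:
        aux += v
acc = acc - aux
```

v=3: not >7; aux=4
v=8: >7, acc = 1*2+8 = 10; aux=5
v=14: >7, acc = 10*2+14 = 34; aux=6
v=6: not >7; aux=12
v=10: >7, acc = 34*2+10 = 78; aux=13
v=0: not >7; aux=13
v=10: >7, acc = 78*2+10 = 166; aux=14
v=3: not >7; aux=17
v=12: >7, acc = 166*2+12 = 344; aux=18
acc-aux = 344-18 = 326

326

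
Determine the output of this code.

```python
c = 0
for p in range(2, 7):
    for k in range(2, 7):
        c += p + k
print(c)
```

p=2,k=2: c = 0+4 = 4
p=2,k=3: c = 4+5 = 9
p=2,k=4: c = 9+6 = 15
p=2,k=5: c = 15+7 = 22
p=2,k=6: c = 22+8 = 30
p=3,k=2: c = 30+5 = 35
p=3,k=3: c = 35+6 = 41
p=3,k=4: c = 41+7 = 48
p=3,k=5: c = 48+8 = 56
p=3,k=6: c = 56+9 = 65
p=4,k=2: c = 65+6 = 71
p=4,k=3: c = 71+7 = 78
p=4,k=4: c = 78+8 = 86
p=4,k=5: c = 86+9 = 95
p=4,k=6: c = 95+10 = 105
p=5,k=2: c = 105+7 = 112
p=5,k=3: c = 112+8 = 120
p=5,k=4: c = 120+9 = 129
p=5,k=5: c = 129+10 = 139
p=5,k=6: c = 139+11 = 150
p=6,k=2: c = 150+8 = 158
p=6,k=3: c = 158+9 = 167
p=6,k=4: c = 167+10 = 177
p=6,k=5: c = 177+11 = 188
p=6,k=6: c = 188+12 = 200

200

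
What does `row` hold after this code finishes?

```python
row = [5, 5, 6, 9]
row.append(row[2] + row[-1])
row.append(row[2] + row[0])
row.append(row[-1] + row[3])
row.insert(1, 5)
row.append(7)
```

append row[2]+row[-1] = 6+9 = 15 → [5, 5, 6, 9, 15]
append row[2]+row[0] = 6+5 = 11 → [5, 5, 6, 9, 15, 11]
append row[-1]+row[3] = 11+9 = 20 → [5, 5, 6, 9, 15, 11, 20]
insert 5 at 1 → [5, 5, 5, 6, 9, 15, 11, 20]
append 7 → [5, 5, 5, 6, 9, 15, 11, 20, 7]

[5, 5, 5, 6, 9, 15, 11, 20, 7]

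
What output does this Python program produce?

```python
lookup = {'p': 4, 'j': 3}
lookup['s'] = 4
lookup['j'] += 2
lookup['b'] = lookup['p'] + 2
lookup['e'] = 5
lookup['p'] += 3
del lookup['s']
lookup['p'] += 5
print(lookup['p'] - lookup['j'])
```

7

lookup['s'] = 4 → {'p': 4, 'j': 3, 's': 4}
lookup['j'] = 3+2 = 5 → {'p': 4, 'j': 5, 's': 4}
lookup['b'] = lookup['p']+2 = 6 → {'p': 4, 'j': 5, 's': 4, 'b': 6}
lookup['e'] = 5 → {'p': 4, 'j': 5, 's': 4, 'b': 6, 'e': 5}
lookup['p'] = 4+3 = 7 → {'p': 7, 'j': 5, 's': 4, 'b': 6, 'e': 5}
del 's' → {'p': 7, 'j': 5, 'b': 6, 'e': 5}
lookup['p'] = 7+5 = 12 → {'p': 12, 'j': 5, 'b': 6, 'e': 5}
lookup['p']-lookup['j'] = 12-5 = 7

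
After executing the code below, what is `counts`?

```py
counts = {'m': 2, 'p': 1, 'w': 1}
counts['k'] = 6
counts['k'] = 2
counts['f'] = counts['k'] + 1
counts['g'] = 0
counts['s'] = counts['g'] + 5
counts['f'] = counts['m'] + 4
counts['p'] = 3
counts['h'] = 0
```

{'m': 2, 'p': 3, 'w': 1, 'k': 2, 'f': 6, 'g': 0, 's': 5, 'h': 0}

counts['k'] = 6 → {'m': 2, 'p': 1, 'w': 1, 'k': 6}
counts['k'] = 2 → {'m': 2, 'p': 1, 'w': 1, 'k': 2}
counts['f'] = counts['k']+1 = 3 → {'m': 2, 'p': 1, 'w': 1, 'k': 2, 'f': 3}
counts['g'] = 0 → {'m': 2, 'p': 1, 'w': 1, 'k': 2, 'f': 3, 'g': 0}
counts['s'] = counts['g']+5 = 5 → {'m': 2, 'p': 1, 'w': 1, 'k': 2, 'f': 3, 'g': 0, 's': 5}
counts['f'] = counts['m']+4 = 6 → {'m': 2, 'p': 1, 'w': 1, 'k': 2, 'f': 6, 'g': 0, 's': 5}
counts['p'] = 3 → {'m': 2, 'p': 3, 'w': 1, 'k': 2, 'f': 6, 'g': 0, 's': 5}
counts['h'] = 0 → {'m': 2, 'p': 3, 'w': 1, 'k': 2, 'f': 6, 'g': 0, 's': 5, 'h': 0}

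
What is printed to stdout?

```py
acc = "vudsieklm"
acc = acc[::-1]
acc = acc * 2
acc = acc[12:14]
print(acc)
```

reverse → 'mlkeisduv'
repeat ×2 → 'mlkeisduvmlkeisduv'
slice [12:14] → 'ei'

ei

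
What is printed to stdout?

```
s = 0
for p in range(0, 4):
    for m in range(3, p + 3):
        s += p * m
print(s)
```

53

p=1,m=3: s = 0+3 = 3
p=2,m=3: s = 3+6 = 9
p=2,m=4: s = 9+8 = 17
p=3,m=3: s = 17+9 = 26
p=3,m=4: s = 26+12 = 38
p=3,m=5: s = 38+15 = 53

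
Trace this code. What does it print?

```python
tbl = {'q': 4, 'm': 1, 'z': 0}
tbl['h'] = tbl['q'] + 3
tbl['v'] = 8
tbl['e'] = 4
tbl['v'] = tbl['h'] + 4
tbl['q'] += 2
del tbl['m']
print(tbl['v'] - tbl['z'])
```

11

tbl['h'] = tbl['q']+3 = 7 → {'q': 4, 'm': 1, 'z': 0, 'h': 7}
tbl['v'] = 8 → {'q': 4, 'm': 1, 'z': 0, 'h': 7, 'v': 8}
tbl['e'] = 4 → {'q': 4, 'm': 1, 'z': 0, 'h': 7, 'v': 8, 'e': 4}
tbl['v'] = tbl['h']+4 = 11 → {'q': 4, 'm': 1, 'z': 0, 'h': 7, 'v': 11, 'e': 4}
tbl['q'] = 4+2 = 6 → {'q': 6, 'm': 1, 'z': 0, 'h': 7, 'v': 11, 'e': 4}
del 'm' → {'q': 6, 'z': 0, 'h': 7, 'v': 11, 'e': 4}
tbl['v']-tbl['z'] = 11-0 = 11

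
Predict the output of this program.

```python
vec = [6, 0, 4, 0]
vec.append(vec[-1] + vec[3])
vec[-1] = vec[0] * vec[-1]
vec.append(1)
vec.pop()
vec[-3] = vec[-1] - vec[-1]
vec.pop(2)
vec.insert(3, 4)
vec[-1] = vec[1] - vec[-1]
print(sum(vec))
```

10

append vec[-1]+vec[3] = 0+0 = 0 → [6, 0, 4, 0, 0]
vec[-1] = vec[0]*vec[-1] = 6*0 = 0 → [6, 0, 4, 0, 0]
append 1 → [6, 0, 4, 0, 0, 1]
pop() removes 1 → [6, 0, 4, 0, 0]
vec[-3] = vec[-1]-vec[-1] = 0-0 = 0 → [6, 0, 0, 0, 0]
pop(2) removes 0 → [6, 0, 0, 0]
insert 4 at 3 → [6, 0, 0, 4, 0]
vec[-1] = vec[1]-vec[-1] = 0-0 = 0 → [6, 0, 0, 4, 0]
sum = 10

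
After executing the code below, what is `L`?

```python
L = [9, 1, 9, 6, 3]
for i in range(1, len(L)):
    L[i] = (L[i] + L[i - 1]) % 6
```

i=1: L[1] = (1+9)%6 = 4 → [9, 4, 9, 6, 3]
i=2: L[2] = (9+4)%6 = 1 → [9, 4, 1, 6, 3]
i=3: L[3] = (6+1)%6 = 1 → [9, 4, 1, 1, 3]
i=4: L[4] = (3+1)%6 = 4 → [9, 4, 1, 1, 4]

[9, 4, 1, 1, 4]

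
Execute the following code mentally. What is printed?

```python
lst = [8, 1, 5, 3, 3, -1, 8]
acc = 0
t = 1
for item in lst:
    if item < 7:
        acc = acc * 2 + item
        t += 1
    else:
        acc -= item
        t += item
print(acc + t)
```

item=8: not <7, acc = 0-8 = -8; t=9
item=1: <7, acc = (-8)*2+1 = -15; t=10
item=5: <7, acc = (-15)*2+5 = -25; t=11
item=3: <7, acc = (-25)*2+3 = -47; t=12
item=3: <7, acc = (-47)*2+3 = -91; t=13
item=-1: <7, acc = (-91)*2+(-1) = -183; t=14
item=8: not <7, acc = (-183)-8 = -191; t=22
acc+t = (-191)+22 = -169

-169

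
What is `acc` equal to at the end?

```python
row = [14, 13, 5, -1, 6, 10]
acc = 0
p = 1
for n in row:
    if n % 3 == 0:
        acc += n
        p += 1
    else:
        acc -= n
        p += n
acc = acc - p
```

n=14: not %3==0, acc = 0-14 = -14; p=15
n=13: not %3==0, acc = (-14)-13 = -27; p=28
n=5: not %3==0, acc = (-27)-5 = -32; p=33
n=-1: not %3==0, acc = (-32)-(-1) = -31; p=32
n=6: %3==0, acc = (-31)+6 = -25; p=33
n=10: not %3==0, acc = (-25)-10 = -35; p=43
acc-p = (-35)-43 = -78

-78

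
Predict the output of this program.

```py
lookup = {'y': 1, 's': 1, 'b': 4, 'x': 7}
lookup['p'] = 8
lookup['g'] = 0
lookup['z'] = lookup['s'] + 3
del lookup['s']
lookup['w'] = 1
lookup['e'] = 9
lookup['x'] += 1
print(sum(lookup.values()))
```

lookup['p'] = 8 → {'y': 1, 's': 1, 'b': 4, 'x': 7, 'p': 8}
lookup['g'] = 0 → {'y': 1, 's': 1, 'b': 4, 'x': 7, 'p': 8, 'g': 0}
lookup['z'] = lookup['s']+3 = 4 → {'y': 1, 's': 1, 'b': 4, 'x': 7, 'p': 8, 'g': 0, 'z': 4}
del 's' → {'y': 1, 'b': 4, 'x': 7, 'p': 8, 'g': 0, 'z': 4}
lookup['w'] = 1 → {'y': 1, 'b': 4, 'x': 7, 'p': 8, 'g': 0, 'z': 4, 'w': 1}
lookup['e'] = 9 → {'y': 1, 'b': 4, 'x': 7, 'p': 8, 'g': 0, 'z': 4, 'w': 1, 'e': 9}
lookup['x'] = 7+1 = 8 → {'y': 1, 'b': 4, 'x': 8, 'p': 8, 'g': 0, 'z': 4, 'w': 1, 'e': 9}
sum of values = 35

35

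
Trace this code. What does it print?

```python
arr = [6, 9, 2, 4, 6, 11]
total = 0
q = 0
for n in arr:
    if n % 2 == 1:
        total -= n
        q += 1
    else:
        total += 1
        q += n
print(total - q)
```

-36

n=6: not odd, total = 0+1 = 1; q=6
n=9: odd, total = 1-9 = -8; q=7
n=2: not odd, total = (-8)+1 = -7; q=9
n=4: not odd, total = (-7)+1 = -6; q=13
n=6: not odd, total = (-6)+1 = -5; q=19
n=11: odd, total = (-5)-11 = -16; q=20
total-q = (-16)-20 = -36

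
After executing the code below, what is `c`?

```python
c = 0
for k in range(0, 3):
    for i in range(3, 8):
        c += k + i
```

90

k=0,i=3: c = 0+3 = 3
k=0,i=4: c = 3+4 = 7
k=0,i=5: c = 7+5 = 12
k=0,i=6: c = 12+6 = 18
k=0,i=7: c = 18+7 = 25
k=1,i=3: c = 25+4 = 29
k=1,i=4: c = 29+5 = 34
k=1,i=5: c = 34+6 = 40
k=1,i=6: c = 40+7 = 47
k=1,i=7: c = 47+8 = 55
k=2,i=3: c = 55+5 = 60
k=2,i=4: c = 60+6 = 66
k=2,i=5: c = 66+7 = 73
k=2,i=6: c = 73+8 = 81
k=2,i=7: c = 81+9 = 90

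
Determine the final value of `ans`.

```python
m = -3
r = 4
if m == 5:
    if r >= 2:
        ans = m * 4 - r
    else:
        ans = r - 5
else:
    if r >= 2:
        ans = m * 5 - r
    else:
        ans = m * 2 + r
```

m=-3, r=4
m == 5 is False; r >= 2 is True
→ ans = m * 5 - r = -19

-19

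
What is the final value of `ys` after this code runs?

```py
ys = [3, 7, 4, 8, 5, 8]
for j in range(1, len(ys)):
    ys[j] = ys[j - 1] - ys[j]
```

j=1: ys[1] = 3-7 = -4 → [3, -4, 4, 8, 5, 8]
j=2: ys[2] = (-4)-4 = -8 → [3, -4, -8, 8, 5, 8]
j=3: ys[3] = (-8)-8 = -16 → [3, -4, -8, -16, 5, 8]
j=4: ys[4] = (-16)-5 = -21 → [3, -4, -8, -16, -21, 8]
j=5: ys[5] = (-21)-8 = -29 → [3, -4, -8, -16, -21, -29]

[3, -4, -8, -16, -21, -29]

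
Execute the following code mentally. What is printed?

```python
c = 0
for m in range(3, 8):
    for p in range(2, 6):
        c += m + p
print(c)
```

170

m=3,p=2: c = 0+5 = 5
m=3,p=3: c = 5+6 = 11
m=3,p=4: c = 11+7 = 18
m=3,p=5: c = 18+8 = 26
m=4,p=2: c = 26+6 = 32
m=4,p=3: c = 32+7 = 39
m=4,p=4: c = 39+8 = 47
m=4,p=5: c = 47+9 = 56
m=5,p=2: c = 56+7 = 63
m=5,p=3: c = 63+8 = 71
m=5,p=4: c = 71+9 = 80
m=5,p=5: c = 80+10 = 90
m=6,p=2: c = 90+8 = 98
m=6,p=3: c = 98+9 = 107
m=6,p=4: c = 107+10 = 117
m=6,p=5: c = 117+11 = 128
m=7,p=2: c = 128+9 = 137
m=7,p=3: c = 137+10 = 147
m=7,p=4: c = 147+11 = 158
m=7,p=5: c = 158+12 = 170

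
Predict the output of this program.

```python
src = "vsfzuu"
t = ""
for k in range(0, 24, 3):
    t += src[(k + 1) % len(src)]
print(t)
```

susususu

k=0: add src[1]='s' → 's'
k=3: add src[4]='u' → 'su'
k=6: add src[1]='s' → 'sus'
k=9: add src[4]='u' → 'susu'
k=12: add src[1]='s' → 'susus'
k=15: add src[4]='u' → 'sususu'
k=18: add src[1]='s' → 'sususus'
k=21: add src[4]='u' → 'susususu'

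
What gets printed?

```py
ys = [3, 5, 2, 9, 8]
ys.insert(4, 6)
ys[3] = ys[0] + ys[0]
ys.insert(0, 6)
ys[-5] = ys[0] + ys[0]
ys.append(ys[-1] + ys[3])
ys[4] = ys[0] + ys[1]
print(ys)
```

insert 6 at 4 → [3, 5, 2, 9, 6, 8]
ys[3] = ys[0]+ys[0] = 3+3 = 6 → [3, 5, 2, 6, 6, 8]
insert 6 at 0 → [6, 3, 5, 2, 6, 6, 8]
ys[-5] = ys[0]+ys[0] = 6+6 = 12 → [6, 3, 12, 2, 6, 6, 8]
append ys[-1]+ys[3] = 8+2 = 10 → [6, 3, 12, 2, 6, 6, 8, 10]
ys[4] = ys[0]+ys[1] = 6+3 = 9 → [6, 3, 12, 2, 9, 6, 8, 10]

[6, 3, 12, 2, 9, 6, 8, 10]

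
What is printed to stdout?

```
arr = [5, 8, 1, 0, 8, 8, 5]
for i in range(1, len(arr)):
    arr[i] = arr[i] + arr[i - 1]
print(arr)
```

[5, 13, 14, 14, 22, 30, 35]

i=1: arr[1] = 8+5 = 13 → [5, 13, 1, 0, 8, 8, 5]
i=2: arr[2] = 1+13 = 14 → [5, 13, 14, 0, 8, 8, 5]
i=3: arr[3] = 0+14 = 14 → [5, 13, 14, 14, 8, 8, 5]
i=4: arr[4] = 8+14 = 22 → [5, 13, 14, 14, 22, 8, 5]
i=5: arr[5] = 8+22 = 30 → [5, 13, 14, 14, 22, 30, 5]
i=6: arr[6] = 5+30 = 35 → [5, 13, 14, 14, 22, 30, 35]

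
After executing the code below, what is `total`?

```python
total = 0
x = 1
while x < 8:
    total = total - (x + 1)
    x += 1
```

x=1: total = 0-2 = -2
x=2: total = (-2)-3 = -5
x=3: total = (-5)-4 = -9
x=4: total = (-9)-5 = -14
x=5: total = (-14)-6 = -20
x=6: total = (-20)-7 = -27
x=7: total = (-27)-8 = -35

-35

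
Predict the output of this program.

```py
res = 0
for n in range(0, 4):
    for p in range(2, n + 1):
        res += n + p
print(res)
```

15

n=2,p=2: res = 0+4 = 4
n=3,p=2: res = 4+5 = 9
n=3,p=3: res = 9+6 = 15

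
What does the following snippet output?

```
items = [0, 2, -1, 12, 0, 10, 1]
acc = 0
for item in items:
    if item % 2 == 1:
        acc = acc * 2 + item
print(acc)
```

item=0: not odd
item=2: not odd
item=-1: odd, acc = 0*2+(-1) = -1
item=12: not odd
item=0: not odd
item=10: not odd
item=1: odd, acc = (-1)*2+1 = -1

-1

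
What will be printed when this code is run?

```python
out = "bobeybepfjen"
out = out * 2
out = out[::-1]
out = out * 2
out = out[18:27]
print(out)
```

repeat ×2 → 'bobeybepfjenbobeybepfjen'
reverse → 'nejfpebyebobnejfpebyebob'
repeat ×2 → 'nejfpebyebobnejfpebyebobnejfpebyebobnejfpebyebob'
slice [18:27] → 'byebobnej'

byebobnej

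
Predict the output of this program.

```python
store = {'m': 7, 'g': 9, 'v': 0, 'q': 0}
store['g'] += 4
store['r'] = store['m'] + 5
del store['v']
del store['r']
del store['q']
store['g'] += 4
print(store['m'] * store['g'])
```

store['g'] = 9+4 = 13 → {'m': 7, 'g': 13, 'v': 0, 'q': 0}
store['r'] = store['m']+5 = 12 → {'m': 7, 'g': 13, 'v': 0, 'q': 0, 'r': 12}
del 'v' → {'m': 7, 'g': 13, 'q': 0, 'r': 12}
del 'r' → {'m': 7, 'g': 13, 'q': 0}
del 'q' → {'m': 7, 'g': 13}
store['g'] = 13+4 = 17 → {'m': 7, 'g': 17}
store['m']*store['g'] = 7*17 = 119

119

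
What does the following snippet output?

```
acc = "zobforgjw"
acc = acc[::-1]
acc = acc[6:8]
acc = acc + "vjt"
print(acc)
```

bovjt

reverse → 'wjgrofboz'
slice [6:8] → 'bo'
+ 'vjt' → 'bovjt'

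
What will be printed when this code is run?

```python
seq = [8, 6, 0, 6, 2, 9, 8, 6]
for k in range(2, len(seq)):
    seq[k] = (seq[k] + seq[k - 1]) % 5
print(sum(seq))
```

k=2: seq[2] = (0+6)%5 = 1 → [8, 6, 1, 6, 2, 9, 8, 6]
k=3: seq[3] = (6+1)%5 = 2 → [8, 6, 1, 2, 2, 9, 8, 6]
k=4: seq[4] = (2+2)%5 = 4 → [8, 6, 1, 2, 4, 9, 8, 6]
k=5: seq[5] = (9+4)%5 = 3 → [8, 6, 1, 2, 4, 3, 8, 6]
k=6: seq[6] = (8+3)%5 = 1 → [8, 6, 1, 2, 4, 3, 1, 6]
k=7: seq[7] = (6+1)%5 = 2 → [8, 6, 1, 2, 4, 3, 1, 2]
sum = 27

27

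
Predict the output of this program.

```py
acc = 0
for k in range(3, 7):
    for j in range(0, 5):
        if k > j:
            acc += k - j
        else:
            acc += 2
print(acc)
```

k=3,j=0: 3>0, acc = 0+3 = 3
k=3,j=1: 3>1, acc = 3+2 = 5
k=3,j=2: 3>2, acc = 5+1 = 6
k=3,j=3: not 3>3, acc = 6+2 = 8
k=3,j=4: not 3>4, acc = 8+2 = 10
k=4,j=0: 4>0, acc = 10+4 = 14
k=4,j=1: 4>1, acc = 14+3 = 17
k=4,j=2: 4>2, acc = 17+2 = 19
k=4,j=3: 4>3, acc = 19+1 = 20
k=4,j=4: not 4>4, acc = 20+2 = 22
k=5,j=0: 5>0, acc = 22+5 = 27
k=5,j=1: 5>1, acc = 27+4 = 31
k=5,j=2: 5>2, acc = 31+3 = 34
k=5,j=3: 5>3, acc = 34+2 = 36
k=5,j=4: 5>4, acc = 36+1 = 37
k=6,j=0: 6>0, acc = 37+6 = 43
k=6,j=1: 6>1, acc = 43+5 = 48
k=6,j=2: 6>2, acc = 48+4 = 52
k=6,j=3: 6>3, acc = 52+3 = 55
k=6,j=4: 6>4, acc = 55+2 = 57

57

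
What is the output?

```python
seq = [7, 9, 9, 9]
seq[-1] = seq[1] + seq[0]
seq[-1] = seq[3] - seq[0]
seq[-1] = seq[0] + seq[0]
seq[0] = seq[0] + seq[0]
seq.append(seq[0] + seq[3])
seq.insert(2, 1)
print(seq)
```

[14, 9, 1, 9, 14, 28]

seq[-1] = seq[1]+seq[0] = 9+7 = 16 → [7, 9, 9, 16]
seq[-1] = seq[3]-seq[0] = 16-7 = 9 → [7, 9, 9, 9]
seq[-1] = seq[0]+seq[0] = 7+7 = 14 → [7, 9, 9, 14]
seq[0] = seq[0]+seq[0] = 7+7 = 14 → [14, 9, 9, 14]
append seq[0]+seq[3] = 14+14 = 28 → [14, 9, 9, 14, 28]
insert 1 at 2 → [14, 9, 1, 9, 14, 28]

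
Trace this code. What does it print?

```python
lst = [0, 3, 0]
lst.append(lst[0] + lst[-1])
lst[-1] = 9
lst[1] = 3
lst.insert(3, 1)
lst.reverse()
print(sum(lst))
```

13

append lst[0]+lst[-1] = 0+0 = 0 → [0, 3, 0, 0]
lst[-1] = 9 → [0, 3, 0, 9]
lst[1] = 3 → [0, 3, 0, 9]
insert 1 at 3 → [0, 3, 0, 1, 9]
reverse → [9, 1, 0, 3, 0]
sum = 13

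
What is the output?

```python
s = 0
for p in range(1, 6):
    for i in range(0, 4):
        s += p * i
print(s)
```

90

p=1,i=0: s = 0+0 = 0
p=1,i=1: s = 0+1 = 1
p=1,i=2: s = 1+2 = 3
p=1,i=3: s = 3+3 = 6
p=2,i=0: s = 6+0 = 6
p=2,i=1: s = 6+2 = 8
p=2,i=2: s = 8+4 = 12
p=2,i=3: s = 12+6 = 18
p=3,i=0: s = 18+0 = 18
p=3,i=1: s = 18+3 = 21
p=3,i=2: s = 21+6 = 27
p=3,i=3: s = 27+9 = 36
p=4,i=0: s = 36+0 = 36
p=4,i=1: s = 36+4 = 40
p=4,i=2: s = 40+8 = 48
p=4,i=3: s = 48+12 = 60
p=5,i=0: s = 60+0 = 60
p=5,i=1: s = 60+5 = 65
p=5,i=2: s = 65+10 = 75
p=5,i=3: s = 75+15 = 90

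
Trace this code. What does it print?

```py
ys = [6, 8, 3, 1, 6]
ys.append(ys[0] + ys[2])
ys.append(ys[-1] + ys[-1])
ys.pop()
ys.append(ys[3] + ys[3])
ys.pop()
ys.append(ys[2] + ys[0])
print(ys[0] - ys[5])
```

append ys[0]+ys[2] = 6+3 = 9 → [6, 8, 3, 1, 6, 9]
append ys[-1]+ys[-1] = 9+9 = 18 → [6, 8, 3, 1, 6, 9, 18]
pop() removes 18 → [6, 8, 3, 1, 6, 9]
append ys[3]+ys[3] = 1+1 = 2 → [6, 8, 3, 1, 6, 9, 2]
pop() removes 2 → [6, 8, 3, 1, 6, 9]
append ys[2]+ys[0] = 3+6 = 9 → [6, 8, 3, 1, 6, 9, 9]
ys[0]-ys[5] = 6-9 = -3

-3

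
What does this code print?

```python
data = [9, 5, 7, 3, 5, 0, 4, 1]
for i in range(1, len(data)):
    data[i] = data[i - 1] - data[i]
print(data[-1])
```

-16

i=1: data[1] = 9-5 = 4 → [9, 4, 7, 3, 5, 0, 4, 1]
i=2: data[2] = 4-7 = -3 → [9, 4, -3, 3, 5, 0, 4, 1]
i=3: data[3] = (-3)-3 = -6 → [9, 4, -3, -6, 5, 0, 4, 1]
i=4: data[4] = (-6)-5 = -11 → [9, 4, -3, -6, -11, 0, 4, 1]
i=5: data[5] = (-11)-0 = -11 → [9, 4, -3, -6, -11, -11, 4, 1]
i=6: data[6] = (-11)-4 = -15 → [9, 4, -3, -6, -11, -11, -15, 1]
i=7: data[7] = (-15)-1 = -16 → [9, 4, -3, -6, -11, -11, -15, -16]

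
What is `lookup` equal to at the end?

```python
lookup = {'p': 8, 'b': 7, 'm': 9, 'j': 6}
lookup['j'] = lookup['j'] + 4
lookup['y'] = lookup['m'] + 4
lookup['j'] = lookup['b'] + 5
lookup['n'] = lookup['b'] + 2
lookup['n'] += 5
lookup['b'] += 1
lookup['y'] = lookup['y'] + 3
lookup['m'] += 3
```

{'p': 8, 'b': 8, 'm': 12, 'j': 12, 'y': 16, 'n': 14}

lookup['j'] = lookup['j']+4 = 10 → {'p': 8, 'b': 7, 'm': 9, 'j': 10}
lookup['y'] = lookup['m']+4 = 13 → {'p': 8, 'b': 7, 'm': 9, 'j': 10, 'y': 13}
lookup['j'] = lookup['b']+5 = 12 → {'p': 8, 'b': 7, 'm': 9, 'j': 12, 'y': 13}
lookup['n'] = lookup['b']+2 = 9 → {'p': 8, 'b': 7, 'm': 9, 'j': 12, 'y': 13, 'n': 9}
lookup['n'] = 9+5 = 14 → {'p': 8, 'b': 7, 'm': 9, 'j': 12, 'y': 13, 'n': 14}
lookup['b'] = 7+1 = 8 → {'p': 8, 'b': 8, 'm': 9, 'j': 12, 'y': 13, 'n': 14}
lookup['y'] = lookup['y']+3 = 16 → {'p': 8, 'b': 8, 'm': 9, 'j': 12, 'y': 16, 'n': 14}
lookup['m'] = 9+3 = 12 → {'p': 8, 'b': 8, 'm': 12, 'j': 12, 'y': 16, 'n': 14}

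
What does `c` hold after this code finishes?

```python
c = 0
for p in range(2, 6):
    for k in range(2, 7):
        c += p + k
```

150

p=2,k=2: c = 0+4 = 4
p=2,k=3: c = 4+5 = 9
p=2,k=4: c = 9+6 = 15
p=2,k=5: c = 15+7 = 22
p=2,k=6: c = 22+8 = 30
p=3,k=2: c = 30+5 = 35
p=3,k=3: c = 35+6 = 41
p=3,k=4: c = 41+7 = 48
p=3,k=5: c = 48+8 = 56
p=3,k=6: c = 56+9 = 65
p=4,k=2: c = 65+6 = 71
p=4,k=3: c = 71+7 = 78
p=4,k=4: c = 78+8 = 86
p=4,k=5: c = 86+9 = 95
p=4,k=6: c = 95+10 = 105
p=5,k=2: c = 105+7 = 112
p=5,k=3: c = 112+8 = 120
p=5,k=4: c = 120+9 = 129
p=5,k=5: c = 129+10 = 139
p=5,k=6: c = 139+11 = 150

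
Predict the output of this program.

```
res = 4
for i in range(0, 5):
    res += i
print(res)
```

i=0: res = 4+0 = 4
i=1: res = 4+1 = 5
i=2: res = 5+2 = 7
i=3: res = 7+3 = 10
i=4: res = 10+4 = 14

14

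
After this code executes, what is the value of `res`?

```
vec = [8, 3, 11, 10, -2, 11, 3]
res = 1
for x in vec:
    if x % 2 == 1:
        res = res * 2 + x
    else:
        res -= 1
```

85

x=8: not odd, res = 1-1 = 0
x=3: odd, res = 0*2+3 = 3
x=11: odd, res = 3*2+11 = 17
x=10: not odd, res = 17-1 = 16
x=-2: not odd, res = 16-1 = 15
x=11: odd, res = 15*2+11 = 41
x=3: odd, res = 41*2+3 = 85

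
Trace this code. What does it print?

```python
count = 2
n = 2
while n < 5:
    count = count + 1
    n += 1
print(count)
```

5

n=2: count = 2+1 = 3
n=3: count = 3+1 = 4
n=4: count = 4+1 = 5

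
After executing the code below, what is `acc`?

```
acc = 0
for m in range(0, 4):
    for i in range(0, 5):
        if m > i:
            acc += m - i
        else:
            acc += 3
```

m=0,i=0: not 0>0, acc = 0+3 = 3
m=0,i=1: not 0>1, acc = 3+3 = 6
m=0,i=2: not 0>2, acc = 6+3 = 9
m=0,i=3: not 0>3, acc = 9+3 = 12
m=0,i=4: not 0>4, acc = 12+3 = 15
m=1,i=0: 1>0, acc = 15+1 = 16
m=1,i=1: not 1>1, acc = 16+3 = 19
m=1,i=2: not 1>2, acc = 19+3 = 22
m=1,i=3: not 1>3, acc = 22+3 = 25
m=1,i=4: not 1>4, acc = 25+3 = 28
m=2,i=0: 2>0, acc = 28+2 = 30
m=2,i=1: 2>1, acc = 30+1 = 31
m=2,i=2: not 2>2, acc = 31+3 = 34
m=2,i=3: not 2>3, acc = 34+3 = 37
m=2,i=4: not 2>4, acc = 37+3 = 40
m=3,i=0: 3>0, acc = 40+3 = 43
m=3,i=1: 3>1, acc = 43+2 = 45
m=3,i=2: 3>2, acc = 45+1 = 46
m=3,i=3: not 3>3, acc = 46+3 = 49
m=3,i=4: not 3>4, acc = 49+3 = 52

52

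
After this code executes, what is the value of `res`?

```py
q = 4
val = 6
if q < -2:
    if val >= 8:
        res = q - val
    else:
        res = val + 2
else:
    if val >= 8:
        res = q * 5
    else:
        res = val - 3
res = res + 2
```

5

q=4, val=6
q < -2 is False; val >= 8 is False
→ res = val - 3 = 3
res = 3+2 = 5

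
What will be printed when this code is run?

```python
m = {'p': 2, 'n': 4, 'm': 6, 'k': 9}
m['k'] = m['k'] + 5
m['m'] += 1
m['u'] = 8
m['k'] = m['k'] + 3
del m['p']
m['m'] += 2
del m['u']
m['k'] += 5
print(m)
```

{'n': 4, 'm': 9, 'k': 22}

m['k'] = m['k']+5 = 14 → {'p': 2, 'n': 4, 'm': 6, 'k': 14}
m['m'] = 6+1 = 7 → {'p': 2, 'n': 4, 'm': 7, 'k': 14}
m['u'] = 8 → {'p': 2, 'n': 4, 'm': 7, 'k': 14, 'u': 8}
m['k'] = m['k']+3 = 17 → {'p': 2, 'n': 4, 'm': 7, 'k': 17, 'u': 8}
del 'p' → {'n': 4, 'm': 7, 'k': 17, 'u': 8}
m['m'] = 7+2 = 9 → {'n': 4, 'm': 9, 'k': 17, 'u': 8}
del 'u' → {'n': 4, 'm': 9, 'k': 17}
m['k'] = 17+5 = 22 → {'n': 4, 'm': 9, 'k': 22}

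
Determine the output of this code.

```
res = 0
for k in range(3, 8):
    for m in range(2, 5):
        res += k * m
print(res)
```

k=3,m=2: res = 0+6 = 6
k=3,m=3: res = 6+9 = 15
k=3,m=4: res = 15+12 = 27
k=4,m=2: res = 27+8 = 35
k=4,m=3: res = 35+12 = 47
k=4,m=4: res = 47+16 = 63
k=5,m=2: res = 63+10 = 73
k=5,m=3: res = 73+15 = 88
k=5,m=4: res = 88+20 = 108
k=6,m=2: res = 108+12 = 120
k=6,m=3: res = 120+18 = 138
k=6,m=4: res = 138+24 = 162
k=7,m=2: res = 162+14 = 176
k=7,m=3: res = 176+21 = 197
k=7,m=4: res = 197+28 = 225

225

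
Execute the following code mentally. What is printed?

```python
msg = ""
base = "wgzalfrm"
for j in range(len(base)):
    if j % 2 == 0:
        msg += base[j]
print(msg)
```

wzlr

j=0: add 'w' → 'w'
j=1: skip
j=2: add 'z' → 'wz'
j=3: skip
j=4: add 'l' → 'wzl'
j=5: skip
j=6: add 'r' → 'wzlr'
j=7: skip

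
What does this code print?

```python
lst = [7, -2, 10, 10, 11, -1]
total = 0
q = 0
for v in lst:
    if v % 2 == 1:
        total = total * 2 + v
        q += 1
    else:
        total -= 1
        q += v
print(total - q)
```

16

v=7: odd, total = 0*2+7 = 7; q=1
v=-2: not odd, total = 7-1 = 6; q=-1
v=10: not odd, total = 6-1 = 5; q=9
v=10: not odd, total = 5-1 = 4; q=19
v=11: odd, total = 4*2+11 = 19; q=20
v=-1: odd, total = 19*2+(-1) = 37; q=21
total-q = 37-21 = 16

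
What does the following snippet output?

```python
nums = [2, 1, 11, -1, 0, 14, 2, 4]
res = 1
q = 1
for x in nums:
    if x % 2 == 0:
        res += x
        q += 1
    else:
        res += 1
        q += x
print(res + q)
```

x=2: even, res = 1+2 = 3; q=2
x=1: not even, res = 3+1 = 4; q=3
x=11: not even, res = 4+1 = 5; q=14
x=-1: not even, res = 5+1 = 6; q=13
x=0: even, res = 6+0 = 6; q=14
x=14: even, res = 6+14 = 20; q=15
x=2: even, res = 20+2 = 22; q=16
x=4: even, res = 22+4 = 26; q=17
res+q = 26+17 = 43

43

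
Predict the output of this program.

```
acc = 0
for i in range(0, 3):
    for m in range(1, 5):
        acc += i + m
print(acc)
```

i=0,m=1: acc = 0+1 = 1
i=0,m=2: acc = 1+2 = 3
i=0,m=3: acc = 3+3 = 6
i=0,m=4: acc = 6+4 = 10
i=1,m=1: acc = 10+2 = 12
i=1,m=2: acc = 12+3 = 15
i=1,m=3: acc = 15+4 = 19
i=1,m=4: acc = 19+5 = 24
i=2,m=1: acc = 24+3 = 27
i=2,m=2: acc = 27+4 = 31
i=2,m=3: acc = 31+5 = 36
i=2,m=4: acc = 36+6 = 42

42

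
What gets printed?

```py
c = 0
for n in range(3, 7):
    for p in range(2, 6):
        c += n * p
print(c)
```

n=3,p=2: c = 0+6 = 6
n=3,p=3: c = 6+9 = 15
n=3,p=4: c = 15+12 = 27
n=3,p=5: c = 27+15 = 42
n=4,p=2: c = 42+8 = 50
n=4,p=3: c = 50+12 = 62
n=4,p=4: c = 62+16 = 78
n=4,p=5: c = 78+20 = 98
n=5,p=2: c = 98+10 = 108
n=5,p=3: c = 108+15 = 123
n=5,p=4: c = 123+20 = 143
n=5,p=5: c = 143+25 = 168
n=6,p=2: c = 168+12 = 180
n=6,p=3: c = 180+18 = 198
n=6,p=4: c = 198+24 = 222
n=6,p=5: c = 222+30 = 252

252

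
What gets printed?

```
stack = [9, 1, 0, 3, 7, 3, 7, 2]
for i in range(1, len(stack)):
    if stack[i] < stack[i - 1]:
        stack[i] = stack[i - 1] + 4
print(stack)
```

i=1: 1<9, stack[1] = 9+4 = 13 → [9, 13, 0, 3, 7, 3, 7, 2]
i=2: 0<13, stack[2] = 13+4 = 17 → [9, 13, 17, 3, 7, 3, 7, 2]
i=3: 3<17, stack[3] = 17+4 = 21 → [9, 13, 17, 21, 7, 3, 7, 2]
i=4: 7<21, stack[4] = 21+4 = 25 → [9, 13, 17, 21, 25, 3, 7, 2]
i=5: 3<25, stack[5] = 25+4 = 29 → [9, 13, 17, 21, 25, 29, 7, 2]
i=6: 7<29, stack[6] = 29+4 = 33 → [9, 13, 17, 21, 25, 29, 33, 2]
i=7: 2<33, stack[7] = 33+4 = 37 → [9, 13, 17, 21, 25, 29, 33, 37]

[9, 13, 17, 21, 25, 29, 33, 37]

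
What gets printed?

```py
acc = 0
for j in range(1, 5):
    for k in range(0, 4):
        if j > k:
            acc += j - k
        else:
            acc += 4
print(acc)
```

44

j=1,k=0: 1>0, acc = 0+1 = 1
j=1,k=1: not 1>1, acc = 1+4 = 5
j=1,k=2: not 1>2, acc = 5+4 = 9
j=1,k=3: not 1>3, acc = 9+4 = 13
j=2,k=0: 2>0, acc = 13+2 = 15
j=2,k=1: 2>1, acc = 15+1 = 16
j=2,k=2: not 2>2, acc = 16+4 = 20
j=2,k=3: not 2>3, acc = 20+4 = 24
j=3,k=0: 3>0, acc = 24+3 = 27
j=3,k=1: 3>1, acc = 27+2 = 29
j=3,k=2: 3>2, acc = 29+1 = 30
j=3,k=3: not 3>3, acc = 30+4 = 34
j=4,k=0: 4>0, acc = 34+4 = 38
j=4,k=1: 4>1, acc = 38+3 = 41
j=4,k=2: 4>2, acc = 41+2 = 43
j=4,k=3: 4>3, acc = 43+1 = 44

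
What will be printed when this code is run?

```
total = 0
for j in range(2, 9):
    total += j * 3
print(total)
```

105

j=2: total = 0+2*3 = 6
j=3: total = 6+3*3 = 15
j=4: total = 15+4*3 = 27
j=5: total = 27+5*3 = 42
j=6: total = 42+6*3 = 60
j=7: total = 60+7*3 = 81
j=8: total = 81+8*3 = 105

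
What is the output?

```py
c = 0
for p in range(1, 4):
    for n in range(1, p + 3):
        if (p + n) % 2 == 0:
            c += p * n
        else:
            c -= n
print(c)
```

p=1,n=1: even sum, c = 0+1 = 1
p=1,n=2: odd sum, c = 1-2 = -1
p=1,n=3: even sum, c = (-1)+3 = 2
p=2,n=1: odd sum, c = 2-1 = 1
p=2,n=2: even sum, c = 1+4 = 5
p=2,n=3: odd sum, c = 5-3 = 2
p=2,n=4: even sum, c = 2+8 = 10
p=3,n=1: even sum, c = 10+3 = 13
p=3,n=2: odd sum, c = 13-2 = 11
p=3,n=3: even sum, c = 11+9 = 20
p=3,n=4: odd sum, c = 20-4 = 16
p=3,n=5: even sum, c = 16+15 = 31

31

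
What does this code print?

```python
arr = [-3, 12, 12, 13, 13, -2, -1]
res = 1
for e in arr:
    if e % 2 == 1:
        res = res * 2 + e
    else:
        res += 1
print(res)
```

87

e=-3: odd, res = 1*2+(-3) = -1
e=12: not odd, res = (-1)+1 = 0
e=12: not odd, res = 0+1 = 1
e=13: odd, res = 1*2+13 = 15
e=13: odd, res = 15*2+13 = 43
e=-2: not odd, res = 43+1 = 44
e=-1: odd, res = 44*2+(-1) = 87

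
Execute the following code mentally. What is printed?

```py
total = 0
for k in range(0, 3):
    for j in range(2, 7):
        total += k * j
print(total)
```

60

k=0,j=2: total = 0+0 = 0
k=0,j=3: total = 0+0 = 0
k=0,j=4: total = 0+0 = 0
k=0,j=5: total = 0+0 = 0
k=0,j=6: total = 0+0 = 0
k=1,j=2: total = 0+2 = 2
k=1,j=3: total = 2+3 = 5
k=1,j=4: total = 5+4 = 9
k=1,j=5: total = 9+5 = 14
k=1,j=6: total = 14+6 = 20
k=2,j=2: total = 20+4 = 24
k=2,j=3: total = 24+6 = 30
k=2,j=4: total = 30+8 = 38
k=2,j=5: total = 38+10 = 48
k=2,j=6: total = 48+12 = 60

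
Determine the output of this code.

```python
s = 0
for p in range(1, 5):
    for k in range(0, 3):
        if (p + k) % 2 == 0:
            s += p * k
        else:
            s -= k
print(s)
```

10

p=1,k=0: odd sum, s = 0-0 = 0
p=1,k=1: even sum, s = 0+1 = 1
p=1,k=2: odd sum, s = 1-2 = -1
p=2,k=0: even sum, s = (-1)+0 = -1
p=2,k=1: odd sum, s = (-1)-1 = -2
p=2,k=2: even sum, s = (-2)+4 = 2
p=3,k=0: odd sum, s = 2-0 = 2
p=3,k=1: even sum, s = 2+3 = 5
p=3,k=2: odd sum, s = 5-2 = 3
p=4,k=0: even sum, s = 3+0 = 3
p=4,k=1: odd sum, s = 3-1 = 2
p=4,k=2: even sum, s = 2+8 = 10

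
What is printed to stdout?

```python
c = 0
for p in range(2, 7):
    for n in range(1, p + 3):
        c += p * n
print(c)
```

p=2,n=1: c = 0+2 = 2
p=2,n=2: c = 2+4 = 6
p=2,n=3: c = 6+6 = 12
p=2,n=4: c = 12+8 = 20
p=3,n=1: c = 20+3 = 23
p=3,n=2: c = 23+6 = 29
p=3,n=3: c = 29+9 = 38
p=3,n=4: c = 38+12 = 50
p=3,n=5: c = 50+15 = 65
p=4,n=1: c = 65+4 = 69
p=4,n=2: c = 69+8 = 77
p=4,n=3: c = 77+12 = 89
p=4,n=4: c = 89+16 = 105
p=4,n=5: c = 105+20 = 125
p=4,n=6: c = 125+24 = 149
p=5,n=1: c = 149+5 = 154
p=5,n=2: c = 154+10 = 164
p=5,n=3: c = 164+15 = 179
p=5,n=4: c = 179+20 = 199
p=5,n=5: c = 199+25 = 224
p=5,n=6: c = 224+30 = 254
p=5,n=7: c = 254+35 = 289
p=6,n=1: c = 289+6 = 295
p=6,n=2: c = 295+12 = 307
p=6,n=3: c = 307+18 = 325
p=6,n=4: c = 325+24 = 349
p=6,n=5: c = 349+30 = 379
p=6,n=6: c = 379+36 = 415
p=6,n=7: c = 415+42 = 457
p=6,n=8: c = 457+48 = 505

505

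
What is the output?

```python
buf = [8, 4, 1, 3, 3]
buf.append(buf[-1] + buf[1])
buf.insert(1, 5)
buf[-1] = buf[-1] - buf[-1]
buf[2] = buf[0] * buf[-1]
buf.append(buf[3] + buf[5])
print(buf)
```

[8, 5, 0, 1, 3, 3, 0, 4]

append buf[-1]+buf[1] = 3+4 = 7 → [8, 4, 1, 3, 3, 7]
insert 5 at 1 → [8, 5, 4, 1, 3, 3, 7]
buf[-1] = buf[-1]-buf[-1] = 7-7 = 0 → [8, 5, 4, 1, 3, 3, 0]
buf[2] = buf[0]*buf[-1] = 8*0 = 0 → [8, 5, 0, 1, 3, 3, 0]
append buf[3]+buf[5] = 1+3 = 4 → [8, 5, 0, 1, 3, 3, 0, 4]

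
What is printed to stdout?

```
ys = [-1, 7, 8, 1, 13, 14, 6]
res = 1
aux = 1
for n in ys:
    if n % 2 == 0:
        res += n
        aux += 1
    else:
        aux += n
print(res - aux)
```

n=-1: not even; aux=0
n=7: not even; aux=7
n=8: even, res = 1+8 = 9; aux=8
n=1: not even; aux=9
n=13: not even; aux=22
n=14: even, res = 9+14 = 23; aux=23
n=6: even, res = 23+6 = 29; aux=24
res-aux = 29-24 = 5

5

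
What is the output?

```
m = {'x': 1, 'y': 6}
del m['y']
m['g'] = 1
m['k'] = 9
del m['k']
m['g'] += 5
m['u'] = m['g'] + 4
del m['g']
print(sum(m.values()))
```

11

del 'y' → {'x': 1}
m['g'] = 1 → {'x': 1, 'g': 1}
m['k'] = 9 → {'x': 1, 'g': 1, 'k': 9}
del 'k' → {'x': 1, 'g': 1}
m['g'] = 1+5 = 6 → {'x': 1, 'g': 6}
m['u'] = m['g']+4 = 10 → {'x': 1, 'g': 6, 'u': 10}
del 'g' → {'x': 1, 'u': 10}
sum of values = 11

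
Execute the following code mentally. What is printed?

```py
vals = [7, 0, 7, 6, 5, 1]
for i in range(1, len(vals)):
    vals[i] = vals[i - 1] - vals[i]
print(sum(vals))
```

i=1: vals[1] = 7-0 = 7 → [7, 7, 7, 6, 5, 1]
i=2: vals[2] = 7-7 = 0 → [7, 7, 0, 6, 5, 1]
i=3: vals[3] = 0-6 = -6 → [7, 7, 0, -6, 5, 1]
i=4: vals[4] = (-6)-5 = -11 → [7, 7, 0, -6, -11, 1]
i=5: vals[5] = (-11)-1 = -12 → [7, 7, 0, -6, -11, -12]
sum = -15

-15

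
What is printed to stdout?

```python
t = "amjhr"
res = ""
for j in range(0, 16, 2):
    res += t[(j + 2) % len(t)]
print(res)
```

j=0: add t[2]='j' → 'j'
j=2: add t[4]='r' → 'jr'
j=4: add t[1]='m' → 'jrm'
j=6: add t[3]='h' → 'jrmh'
j=8: add t[0]='a' → 'jrmha'
j=10: add t[2]='j' → 'jrmhaj'
j=12: add t[4]='r' → 'jrmhajr'
j=14: add t[1]='m' → 'jrmhajrm'

jrmhajrm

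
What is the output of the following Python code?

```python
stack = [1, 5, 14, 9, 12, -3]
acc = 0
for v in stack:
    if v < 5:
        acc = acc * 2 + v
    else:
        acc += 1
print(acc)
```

v=1: <5, acc = 0*2+1 = 1
v=5: not <5, acc = 1+1 = 2
v=14: not <5, acc = 2+1 = 3
v=9: not <5, acc = 3+1 = 4
v=12: not <5, acc = 4+1 = 5
v=-3: <5, acc = 5*2+(-3) = 7

7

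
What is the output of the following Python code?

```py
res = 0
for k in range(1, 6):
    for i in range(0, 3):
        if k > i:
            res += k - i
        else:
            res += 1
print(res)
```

k=1,i=0: 1>0, res = 0+1 = 1
k=1,i=1: not 1>1, res = 1+1 = 2
k=1,i=2: not 1>2, res = 2+1 = 3
k=2,i=0: 2>0, res = 3+2 = 5
k=2,i=1: 2>1, res = 5+1 = 6
k=2,i=2: not 2>2, res = 6+1 = 7
k=3,i=0: 3>0, res = 7+3 = 10
k=3,i=1: 3>1, res = 10+2 = 12
k=3,i=2: 3>2, res = 12+1 = 13
k=4,i=0: 4>0, res = 13+4 = 17
k=4,i=1: 4>1, res = 17+3 = 20
k=4,i=2: 4>2, res = 20+2 = 22
k=5,i=0: 5>0, res = 22+5 = 27
k=5,i=1: 5>1, res = 27+4 = 31
k=5,i=2: 5>2, res = 31+3 = 34

34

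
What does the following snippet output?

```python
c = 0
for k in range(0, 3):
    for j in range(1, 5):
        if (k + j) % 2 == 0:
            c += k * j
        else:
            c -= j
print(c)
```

k=0,j=1: odd sum, c = 0-1 = -1
k=0,j=2: even sum, c = (-1)+0 = -1
k=0,j=3: odd sum, c = (-1)-3 = -4
k=0,j=4: even sum, c = (-4)+0 = -4
k=1,j=1: even sum, c = (-4)+1 = -3
k=1,j=2: odd sum, c = (-3)-2 = -5
k=1,j=3: even sum, c = (-5)+3 = -2
k=1,j=4: odd sum, c = (-2)-4 = -6
k=2,j=1: odd sum, c = (-6)-1 = -7
k=2,j=2: even sum, c = (-7)+4 = -3
k=2,j=3: odd sum, c = (-3)-3 = -6
k=2,j=4: even sum, c = (-6)+8 = 2

2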